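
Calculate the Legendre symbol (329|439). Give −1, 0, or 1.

Euler's criterion: (329/439) ≡ 329^219 (mod 439).
329^2 ≡ 247 (mod 439)
329^4 ≡ 427 (mod 439)
329^8 ≡ 144 (mod 439)
329^16 ≡ 103 (mod 439)
329^32 ≡ 73 (mod 439)
329^64 ≡ 61 (mod 439)
329^128 ≡ 209 (mod 439)
329^219 = 329^(128+64+16+8+2+1) ≡ 438 (mod 439).
Result is 438 ≡ −1, so (329/439) = −1.

-1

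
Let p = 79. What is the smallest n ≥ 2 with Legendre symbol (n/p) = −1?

(2/79) = +1, so 2 is a residue.
(3/79) = −1, so 3 is the smallest positive non-residue mod 79.

3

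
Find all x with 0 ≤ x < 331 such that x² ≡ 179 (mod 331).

29, 302

Since 331 ≡ 3 (mod 4), a square root of 179 is 179^((331+1)/4) = 179^83 mod 331.
Repeated squaring: 179^2≡265, 179^4≡53, 179^8≡161, 179^16≡103, 179^32≡17, 179^64≡289 (mod 331).
179^83 = 179^(64+16+2+1) ≡ 302 (mod 331).
Check: 302² = 91204 ≡ 179 (mod 331). The two roots are 29 and 302.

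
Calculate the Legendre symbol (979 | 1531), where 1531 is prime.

1

Reciprocity: 979 ≡ 3 and 1531 ≡ 3 (mod 4), so (979/1531) = −(1531/979).
Reduce top mod 979: now compute (552/979).
Pull out 2^3: since 979 ≡ 3 (mod 8), (2/979) = -1, so (2/979)^3 = -1.
Reciprocity: 69 ≡ 1 and 979 ≡ 3 (mod 4), so (69/979) = +(979/69).
Reduce top mod 69: now compute (13/69).
Reciprocity: 13 ≡ 1 and 69 ≡ 1 (mod 4), so (13/69) = +(69/13).
Reduce top mod 13: now compute (4/13).
Pull out 2^2: since 13 ≡ 5 (mod 8), (2/13) = -1, so (2/13)^2 = +1.
Reached (1/13) = 1. Collecting the sign flips along the way, the symbol is +1.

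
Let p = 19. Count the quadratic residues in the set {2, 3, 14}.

0

(2/19) = -1 → non-residue.
(3/19) = -1 → non-residue.
(14/19) = -1 → non-residue.
Total quadratic residues among the 3: 0.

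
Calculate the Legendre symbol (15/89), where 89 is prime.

Reciprocity: 15 ≡ 3 and 89 ≡ 1 (mod 4), so (15/89) = +(89/15).
Reduce top mod 15: now compute (14/15).
Pull out 2: since 15 ≡ 7 (mod 8), (2/15) = +1.
Reciprocity: 7 ≡ 3 and 15 ≡ 3 (mod 4), so (7/15) = −(15/7).
Reduce top mod 7: now compute (1/7).
Reached (1/7) = 1. Collecting the sign flips along the way, the symbol is -1.

-1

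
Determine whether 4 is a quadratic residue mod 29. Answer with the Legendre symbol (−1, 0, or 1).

Pull out 2^2: since 29 ≡ 5 (mod 8), (2/29) = -1, so (2/29)^2 = +1.
Reached (1/29) = 1. Collecting the sign flips along the way, the symbol is +1.

1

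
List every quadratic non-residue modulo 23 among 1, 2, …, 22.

5,7,10,11,14,15,17,19,20,21,22

Square k = 1,…,11 (k and 23−k give the same square):
1²=1, 2²=4, 3²=9, 4²=16, 5²≡2, 6²≡13, 7²≡3, 8²≡18, 9²≡12, 10²≡8, 11²≡6 (mod 23).
The residues are {1, 2, 3, 4, 6, 8, 9, 12, 13, 16, 18}; the non-residues are the remaining 11 nonzero classes.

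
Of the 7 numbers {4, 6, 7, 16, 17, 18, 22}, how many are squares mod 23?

4

(4/23) = +1 → QR.
(6/23) = +1 → QR.
(7/23) = -1 → non-residue.
(16/23) = +1 → QR.
(17/23) = -1 → non-residue.
(18/23) = +1 → QR.
(22/23) = -1 → non-residue.
Total quadratic residues among the 7: 4.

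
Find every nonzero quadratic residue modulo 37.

1, 3, 4, 7, 9, 10, 11, 12, 16, 21, 25, 26, 27, 28, 30, 33, 34, 36

Square k = 1,…,18 (k and 37−k give the same square):
1²=1, 2²=4, 3²=9, 4²=16, 5²=25, 6²=36, 7²≡12, 8²≡27, 9²≡7, 10²≡26, 11²≡10, 12²≡33, 13²≡21, 14²≡11, 15²≡3, 16²≡34, 17²≡30, 18²≡28 (mod 37).
So the quadratic residues mod 37 are {1, 3, 4, 7, 9, 10, 11, 12, 16, 21, 25, 26, 27, 28, 30, 33, 34, 36}.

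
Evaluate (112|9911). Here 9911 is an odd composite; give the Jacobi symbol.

1

Pull out 2^4: since 9911 ≡ 7 (mod 8), (2/9911) = +1, so (2/9911)^4 = +1.
Reciprocity: 7 ≡ 3 and 9911 ≡ 3 (mod 4), so (7/9911) = −(9911/7).
Reduce top mod 7: now compute (6/7).
Pull out 2: since 7 ≡ 7 (mod 8), (2/7) = +1.
Reciprocity: 3 ≡ 3 and 7 ≡ 3 (mod 4), so (3/7) = −(7/3).
Reduce top mod 3: now compute (1/3).
Reached (1/3) = 1. Collecting the sign flips along the way, the symbol is +1.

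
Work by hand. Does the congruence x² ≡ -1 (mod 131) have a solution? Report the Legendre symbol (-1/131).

-1

Euler's criterion: (-1/131) ≡ 130^65 (mod 131).
130^2 ≡ 1 (mod 131)
130^4 ≡ 1 (mod 131)
130^8 ≡ 1 (mod 131)
130^16 ≡ 1 (mod 131)
130^32 ≡ 1 (mod 131)
130^64 ≡ 1 (mod 131)
130^65 = 130^(64+1) ≡ 130 (mod 131).
Result is 130 ≡ −1, so (-1/131) = −1.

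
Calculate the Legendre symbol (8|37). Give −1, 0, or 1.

Euler's criterion: (8/37) ≡ 8^18 (mod 37).
8^2 ≡ 27 (mod 37)
8^4 ≡ 26 (mod 37)
8^8 ≡ 10 (mod 37)
8^16 ≡ 26 (mod 37)
8^18 = 8^(16+2) ≡ 36 (mod 37).
Result is 36 ≡ −1, so (8/37) = −1.

-1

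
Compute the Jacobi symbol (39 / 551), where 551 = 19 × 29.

Reciprocity: 39 ≡ 3 and 551 ≡ 3 (mod 4), so (39/551) = −(551/39).
Reduce top mod 39: now compute (5/39).
Reciprocity: 5 ≡ 1 and 39 ≡ 3 (mod 4), so (5/39) = +(39/5).
Reduce top mod 5: now compute (4/5).
Pull out 2^2: since 5 ≡ 5 (mod 8), (2/5) = -1, so (2/5)^2 = +1.
Reached (1/5) = 1. Collecting the sign flips along the way, the symbol is -1.

-1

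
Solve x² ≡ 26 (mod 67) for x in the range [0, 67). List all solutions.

19, 48

Since 67 ≡ 3 (mod 4), a square root of 26 is 26^((67+1)/4) = 26^17 mod 67.
Repeated squaring: 26^2≡6, 26^4≡36, 26^8≡23, 26^16≡60 (mod 67).
26^17 = 26^(16+1) ≡ 19 (mod 67).
Check: 19² = 361 ≡ 26 (mod 67). The two roots are 19 and 48.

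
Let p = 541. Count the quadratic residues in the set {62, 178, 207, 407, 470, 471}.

(62/541) = -1 → non-residue.
(178/541) = +1 → QR.
(207/541) = +1 → QR.
(407/541) = +1 → QR.
(470/541) = -1 → non-residue.
(471/541) = -1 → non-residue.
Total quadratic residues among the 6: 3.

3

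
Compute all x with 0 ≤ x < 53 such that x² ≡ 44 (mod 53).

53 ≡ 1 (mod 4), so we find a root by search.
Trying successive values, 16² = 256 ≡ 44 (mod 53). The other root is 53 − 16 = 37.

16, 37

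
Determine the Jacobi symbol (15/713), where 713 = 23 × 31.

1

Reciprocity: 15 ≡ 3 and 713 ≡ 1 (mod 4), so (15/713) = +(713/15).
Reduce top mod 15: now compute (8/15).
Pull out 2^3: since 15 ≡ 7 (mod 8), (2/15) = +1, so (2/15)^3 = +1.
Reached (1/15) = 1. Collecting the sign flips along the way, the symbol is +1.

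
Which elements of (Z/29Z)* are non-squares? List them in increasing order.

2, 3, 8, 10, 11, 12, 14, 15, 17, 18, 19, 21, 26, 27

Square k = 1,…,14 (k and 29−k give the same square):
1²=1, 2²=4, 3²=9, 4²=16, 5²=25, 6²≡7, 7²≡20, 8²≡6, 9²≡23, 10²≡13, 11²≡5, 12²≡28, 13²≡24, 14²≡22 (mod 29).
The residues are {1, 4, 5, 6, 7, 9, 13, 16, 20, 22, 23, 24, 25, 28}; the non-residues are the remaining 14 nonzero classes.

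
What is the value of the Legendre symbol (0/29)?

Top reduces to 0: gcd > 1, so the symbol is 0.

0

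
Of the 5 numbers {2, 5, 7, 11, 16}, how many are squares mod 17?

2

(2/17) = +1 → QR.
(5/17) = -1 → non-residue.
(7/17) = -1 → non-residue.
(11/17) = -1 → non-residue.
(16/17) = +1 → QR.
Total quadratic residues among the 5: 2.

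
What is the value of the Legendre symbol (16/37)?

1

Euler's criterion: (16/37) ≡ 16^18 (mod 37).
16^2 ≡ 34 (mod 37)
16^4 ≡ 9 (mod 37)
16^8 ≡ 7 (mod 37)
16^16 ≡ 12 (mod 37)
16^18 = 16^(16+2) ≡ 1 (mod 37).
Result is 1, so (16/37) = 1.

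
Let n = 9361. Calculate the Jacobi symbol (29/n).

1

Reciprocity: 29 ≡ 1 and 9361 ≡ 1 (mod 4), so (29/9361) = +(9361/29).
Reduce top mod 29: now compute (23/29).
Reciprocity: 23 ≡ 3 and 29 ≡ 1 (mod 4), so (23/29) = +(29/23).
Reduce top mod 23: now compute (6/23).
Pull out 2: since 23 ≡ 7 (mod 8), (2/23) = +1.
Reciprocity: 3 ≡ 3 and 23 ≡ 3 (mod 4), so (3/23) = −(23/3).
Reduce top mod 3: now compute (2/3).
Pull out 2: since 3 ≡ 3 (mod 8), (2/3) = -1.
Reached (1/3) = 1. Collecting the sign flips along the way, the symbol is +1.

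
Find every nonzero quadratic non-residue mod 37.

2, 5, 6, 8, 13, 14, 15, 17, 18, 19, 20, 22, 23, 24, 29, 31, 32, 35

Square k = 1,…,18 (k and 37−k give the same square):
1²=1, 2²=4, 3²=9, 4²=16, 5²=25, 6²=36, 7²≡12, 8²≡27, 9²≡7, 10²≡26, 11²≡10, 12²≡33, 13²≡21, 14²≡11, 15²≡3, 16²≡34, 17²≡30, 18²≡28 (mod 37).
The residues are {1, 3, 4, 7, 9, 10, 11, 12, 16, 21, 25, 26, 27, 28, 30, 33, 34, 36}; the non-residues are the remaining 18 nonzero classes.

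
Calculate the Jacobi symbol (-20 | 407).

1

First reduce: -20 ≡ 387 (mod 407).
Reciprocity: 387 ≡ 3 and 407 ≡ 3 (mod 4), so (387/407) = −(407/387).
Reduce top mod 387: now compute (20/387).
Pull out 2^2: since 387 ≡ 3 (mod 8), (2/387) = -1, so (2/387)^2 = +1.
Reciprocity: 5 ≡ 1 and 387 ≡ 3 (mod 4), so (5/387) = +(387/5).
Reduce top mod 5: now compute (2/5).
Pull out 2: since 5 ≡ 5 (mod 8), (2/5) = -1.
Reached (1/5) = 1. Collecting the sign flips along the way, the symbol is +1.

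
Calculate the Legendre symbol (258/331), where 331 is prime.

1

Pull out 2: since 331 ≡ 3 (mod 8), (2/331) = -1.
Reciprocity: 129 ≡ 1 and 331 ≡ 3 (mod 4), so (129/331) = +(331/129).
Reduce top mod 129: now compute (73/129).
Reciprocity: 73 ≡ 1 and 129 ≡ 1 (mod 4), so (73/129) = +(129/73).
Reduce top mod 73: now compute (56/73).
Pull out 2^3: since 73 ≡ 1 (mod 8), (2/73) = +1, so (2/73)^3 = +1.
Reciprocity: 7 ≡ 3 and 73 ≡ 1 (mod 4), so (7/73) = +(73/7).
Reduce top mod 7: now compute (3/7).
Reciprocity: 3 ≡ 3 and 7 ≡ 3 (mod 4), so (3/7) = −(7/3).
Reduce top mod 3: now compute (1/3).
Reached (1/3) = 1. Collecting the sign flips along the way, the symbol is +1.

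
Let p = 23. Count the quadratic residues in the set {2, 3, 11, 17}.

2

(2/23) = +1 → QR.
(3/23) = +1 → QR.
(11/23) = -1 → non-residue.
(17/23) = -1 → non-residue.
Total quadratic residues among the 4: 2.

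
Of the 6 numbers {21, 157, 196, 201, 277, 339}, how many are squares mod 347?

5

(21/347) = -1 → non-residue.
(157/347) = +1 → QR.
(196/347) = +1 → QR.
(201/347) = +1 → QR.
(277/347) = +1 → QR.
(339/347) = +1 → QR.
Total quadratic residues among the 6: 5.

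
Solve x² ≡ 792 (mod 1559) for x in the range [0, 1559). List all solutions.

473, 1086

Since 1559 ≡ 3 (mod 4), a square root of 792 is 792^((1559+1)/4) = 792^390 mod 1559.
Repeated squaring: 792^2≡546, 792^4≡347, 792^8≡366, 792^16≡1441, 792^32≡1452, 792^64≡536, 792^128≡440, 792^256≡284 (mod 1559).
792^390 = 792^(256+128+4+2) ≡ 1086 (mod 1559).
Check: 1086² = 1179396 ≡ 792 (mod 1559). The two roots are 473 and 1086.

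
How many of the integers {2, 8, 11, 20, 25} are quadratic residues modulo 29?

(2/29) = -1 → non-residue.
(8/29) = -1 → non-residue.
(11/29) = -1 → non-residue.
(20/29) = +1 → QR.
(25/29) = +1 → QR.
Total quadratic residues among the 5: 2.

2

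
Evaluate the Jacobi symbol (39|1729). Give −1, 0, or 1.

0

Reciprocity: 39 ≡ 3 and 1729 ≡ 1 (mod 4), so (39/1729) = +(1729/39).
Reduce top mod 39: now compute (13/39).
Reciprocity: 13 ≡ 1 and 39 ≡ 3 (mod 4), so (13/39) = +(39/13).
Reduce top mod 13: now compute (0/13).
Top reduces to 0: gcd > 1, so the symbol is 0.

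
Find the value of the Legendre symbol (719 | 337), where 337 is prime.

Euler's criterion: (719/337) ≡ 45^168 (mod 337).
45^2 ≡ 3 (mod 337)
45^4 ≡ 9 (mod 337)
45^8 ≡ 81 (mod 337)
45^16 ≡ 158 (mod 337)
45^32 ≡ 26 (mod 337)
45^64 ≡ 2 (mod 337)
45^128 ≡ 4 (mod 337)
45^168 = 45^(128+32+8) ≡ 336 (mod 337).
Result is 336 ≡ −1, so (719/337) = −1.

-1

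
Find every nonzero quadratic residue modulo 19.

1,4,5,6,7,9,11,16,17

Square k = 1,…,9 (k and 19−k give the same square):
1²=1, 2²=4, 3²=9, 4²=16, 5²≡6, 6²≡17, 7²≡11, 8²≡7, 9²≡5 (mod 19).
So the quadratic residues mod 19 are {1, 4, 5, 6, 7, 9, 11, 16, 17}.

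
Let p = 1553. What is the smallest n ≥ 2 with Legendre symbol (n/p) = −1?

3

(2/1553) = +1, so 2 is a residue.
(3/1553) = −1, so 3 is the smallest positive non-residue mod 1553.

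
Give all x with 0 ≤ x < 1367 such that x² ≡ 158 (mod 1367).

Since 1367 ≡ 3 (mod 4), a square root of 158 is 158^((1367+1)/4) = 158^342 mod 1367.
Repeated squaring: 158^2≡358, 158^4≡1033, 158^8≡829, 158^16≡1007, 158^32≡1102, 158^64≡508, 158^128≡1068, 158^256≡546 (mod 1367).
158^342 = 158^(256+64+16+4+2) ≡ 734 (mod 1367).
Check: 734² = 538756 ≡ 158 (mod 1367). The two roots are 633 and 734.

633, 734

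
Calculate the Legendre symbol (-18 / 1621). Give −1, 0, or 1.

-1

First reduce: -18 ≡ 1603 (mod 1621).
Reciprocity: 1603 ≡ 3 and 1621 ≡ 1 (mod 4), so (1603/1621) = +(1621/1603).
Reduce top mod 1603: now compute (18/1603).
Pull out 2: since 1603 ≡ 3 (mod 8), (2/1603) = -1.
Reciprocity: 9 ≡ 1 and 1603 ≡ 3 (mod 4), so (9/1603) = +(1603/9).
Reduce top mod 9: now compute (1/9).
Reached (1/9) = 1. Collecting the sign flips along the way, the symbol is -1.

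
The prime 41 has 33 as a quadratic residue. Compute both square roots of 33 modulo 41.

19, 22

41 ≡ 1 (mod 4), so we find a root by search.
Trying successive values, 19² = 361 ≡ 33 (mod 41). The other root is 41 − 19 = 22.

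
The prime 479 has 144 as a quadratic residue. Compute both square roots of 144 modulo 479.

Since 479 ≡ 3 (mod 4), a square root of 144 is 144^((479+1)/4) = 144^120 mod 479.
Repeated squaring: 144^2≡139, 144^4≡161, 144^8≡55, 144^16≡151, 144^32≡288, 144^64≡77 (mod 479).
144^120 = 144^(64+32+16+8) ≡ 12 (mod 479).
Check: 12² = 144 ≡ 144 (mod 479). The two roots are 12 and 467.

12, 467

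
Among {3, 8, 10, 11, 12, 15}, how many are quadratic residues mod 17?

2

(3/17) = -1 → non-residue.
(8/17) = +1 → QR.
(10/17) = -1 → non-residue.
(11/17) = -1 → non-residue.
(12/17) = -1 → non-residue.
(15/17) = +1 → QR.
Total quadratic residues among the 6: 2.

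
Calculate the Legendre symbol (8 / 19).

-1

Euler's criterion: (8/19) ≡ 8^9 (mod 19).
8^2 ≡ 7 (mod 19)
8^4 ≡ 11 (mod 19)
8^8 ≡ 7 (mod 19)
8^9 = 8^(8+1) ≡ 18 (mod 19).
Result is 18 ≡ −1, so (8/19) = −1.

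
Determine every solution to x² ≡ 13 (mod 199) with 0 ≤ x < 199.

Since 199 ≡ 3 (mod 4), a square root of 13 is 13^((199+1)/4) = 13^50 mod 199.
Repeated squaring: 13^2≡169, 13^4≡104, 13^8≡70, 13^16≡124, 13^32≡53 (mod 199).
13^50 = 13^(32+16+2) ≡ 49 (mod 199).
Check: 49² = 2401 ≡ 13 (mod 199). The two roots are 49 and 150.

49, 150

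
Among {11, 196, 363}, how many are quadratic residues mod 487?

(11/487) = -1 → non-residue.
(196/487) = +1 → QR.
(363/487) = -1 → non-residue.
Total quadratic residues among the 3: 1.

1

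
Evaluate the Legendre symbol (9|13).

Reciprocity: 9 ≡ 1 and 13 ≡ 1 (mod 4), so (9/13) = +(13/9).
Reduce top mod 9: now compute (4/9).
Pull out 2^2: since 9 ≡ 1 (mod 8), (2/9) = +1, so (2/9)^2 = +1.
Reached (1/9) = 1. Collecting the sign flips along the way, the symbol is +1.

1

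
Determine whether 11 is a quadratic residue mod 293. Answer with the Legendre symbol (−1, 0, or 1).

-1

Reciprocity: 11 ≡ 3 and 293 ≡ 1 (mod 4), so (11/293) = +(293/11).
Reduce top mod 11: now compute (7/11).
Reciprocity: 7 ≡ 3 and 11 ≡ 3 (mod 4), so (7/11) = −(11/7).
Reduce top mod 7: now compute (4/7).
Pull out 2^2: since 7 ≡ 7 (mod 8), (2/7) = +1, so (2/7)^2 = +1.
Reached (1/7) = 1. Collecting the sign flips along the way, the symbol is -1.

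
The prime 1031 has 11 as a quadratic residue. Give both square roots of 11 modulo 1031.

Since 1031 ≡ 3 (mod 4), a square root of 11 is 11^((1031+1)/4) = 11^258 mod 1031.
Repeated squaring: 11^2≡121, 11^4≡207, 11^8≡578, 11^16≡40, 11^32≡569, 11^64≡27, 11^128≡729, 11^256≡476 (mod 1031).
11^258 = 11^(256+2) ≡ 891 (mod 1031).
Check: 891² = 793881 ≡ 11 (mod 1031). The two roots are 140 and 891.

140, 891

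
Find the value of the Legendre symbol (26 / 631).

Pull out 2: since 631 ≡ 7 (mod 8), (2/631) = +1.
Reciprocity: 13 ≡ 1 and 631 ≡ 3 (mod 4), so (13/631) = +(631/13).
Reduce top mod 13: now compute (7/13).
Reciprocity: 7 ≡ 3 and 13 ≡ 1 (mod 4), so (7/13) = +(13/7).
Reduce top mod 7: now compute (6/7).
Pull out 2: since 7 ≡ 7 (mod 8), (2/7) = +1.
Reciprocity: 3 ≡ 3 and 7 ≡ 3 (mod 4), so (3/7) = −(7/3).
Reduce top mod 3: now compute (1/3).
Reached (1/3) = 1. Collecting the sign flips along the way, the symbol is -1.

-1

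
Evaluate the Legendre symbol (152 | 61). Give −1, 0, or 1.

-1

First reduce: 152 ≡ 30 (mod 61).
Pull out 2: since 61 ≡ 5 (mod 8), (2/61) = -1.
Reciprocity: 15 ≡ 3 and 61 ≡ 1 (mod 4), so (15/61) = +(61/15).
Reduce top mod 15: now compute (1/15).
Reached (1/15) = 1. Collecting the sign flips along the way, the symbol is -1.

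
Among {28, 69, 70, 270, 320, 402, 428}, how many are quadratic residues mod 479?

6

(28/479) = +1 → QR.
(69/479) = +1 → QR.
(70/479) = +1 → QR.
(270/479) = +1 → QR.
(320/479) = +1 → QR.
(402/479) = -1 → non-residue.
(428/479) = +1 → QR.
Total quadratic residues among the 7: 6.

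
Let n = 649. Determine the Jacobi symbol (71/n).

Reciprocity: 71 ≡ 3 and 649 ≡ 1 (mod 4), so (71/649) = +(649/71).
Reduce top mod 71: now compute (10/71).
Pull out 2: since 71 ≡ 7 (mod 8), (2/71) = +1.
Reciprocity: 5 ≡ 1 and 71 ≡ 3 (mod 4), so (5/71) = +(71/5).
Reduce top mod 5: now compute (1/5).
Reached (1/5) = 1. Collecting the sign flips along the way, the symbol is +1.

1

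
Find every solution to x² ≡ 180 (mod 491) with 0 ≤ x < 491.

Since 491 ≡ 3 (mod 4), a square root of 180 is 180^((491+1)/4) = 180^123 mod 491.
Repeated squaring: 180^2≡485, 180^4≡36, 180^8≡314, 180^16≡396, 180^32≡187, 180^64≡108 (mod 491).
180^123 = 180^(64+32+16+8+2+1) ≡ 100 (mod 491).
Check: 100² = 10000 ≡ 180 (mod 491). The two roots are 100 and 391.

100, 391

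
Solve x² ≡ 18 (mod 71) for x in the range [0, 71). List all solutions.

Since 71 ≡ 3 (mod 4), a square root of 18 is 18^((71+1)/4) = 18^18 mod 71.
Repeated squaring: 18^2≡40, 18^4≡38, 18^8≡24, 18^16≡8 (mod 71).
18^18 = 18^(16+2) ≡ 36 (mod 71).
Check: 36² = 1296 ≡ 18 (mod 71). The two roots are 35 and 36.

35, 36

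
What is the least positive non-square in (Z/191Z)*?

7

(2/191) = +1, so 2 is a residue.
(3/191) = +1, so 3 is a residue.
(4/191) = +1, so 4 is a residue.
(5/191) = +1, so 5 is a residue.
(6/191) = +1, so 6 is a residue.
(7/191) = −1, so 7 is the smallest positive non-residue mod 191.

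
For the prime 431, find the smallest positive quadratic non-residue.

(2/431) = +1, so 2 is a residue.
(3/431) = +1, so 3 is a residue.
(4/431) = +1, so 4 is a residue.
(5/431) = +1, so 5 is a residue.
(6/431) = +1, so 6 is a residue.
(7/431) = −1, so 7 is the smallest positive non-residue mod 431.

7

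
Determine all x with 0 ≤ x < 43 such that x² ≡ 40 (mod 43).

13, 30

Since 43 ≡ 3 (mod 4), a square root of 40 is 40^((43+1)/4) = 40^11 mod 43.
Repeated squaring: 40^2≡9, 40^4≡38, 40^8≡25 (mod 43).
40^11 = 40^(8+2+1) ≡ 13 (mod 43).
Check: 13² = 169 ≡ 40 (mod 43). The two roots are 13 and 30.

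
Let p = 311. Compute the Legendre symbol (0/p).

0

Top reduces to 0: gcd > 1, so the symbol is 0.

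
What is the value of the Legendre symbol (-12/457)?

First reduce: -12 ≡ 445 (mod 457).
Reciprocity: 445 ≡ 1 and 457 ≡ 1 (mod 4), so (445/457) = +(457/445).
Reduce top mod 445: now compute (12/445).
Pull out 2^2: since 445 ≡ 5 (mod 8), (2/445) = -1, so (2/445)^2 = +1.
Reciprocity: 3 ≡ 3 and 445 ≡ 1 (mod 4), so (3/445) = +(445/3).
Reduce top mod 3: now compute (1/3).
Reached (1/3) = 1. Collecting the sign flips along the way, the symbol is +1.

1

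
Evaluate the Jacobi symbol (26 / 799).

Pull out 2: since 799 ≡ 7 (mod 8), (2/799) = +1.
Reciprocity: 13 ≡ 1 and 799 ≡ 3 (mod 4), so (13/799) = +(799/13).
Reduce top mod 13: now compute (6/13).
Pull out 2: since 13 ≡ 5 (mod 8), (2/13) = -1.
Reciprocity: 3 ≡ 3 and 13 ≡ 1 (mod 4), so (3/13) = +(13/3).
Reduce top mod 3: now compute (1/3).
Reached (1/3) = 1. Collecting the sign flips along the way, the symbol is -1.

-1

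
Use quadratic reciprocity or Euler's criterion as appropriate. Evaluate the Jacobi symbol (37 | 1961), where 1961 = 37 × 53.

Reciprocity: 37 ≡ 1 and 1961 ≡ 1 (mod 4), so (37/1961) = +(1961/37).
Reduce top mod 37: now compute (0/37).
Top reduces to 0: gcd > 1, so the symbol is 0.

0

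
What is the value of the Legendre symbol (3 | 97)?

Reciprocity: 3 ≡ 3 and 97 ≡ 1 (mod 4), so (3/97) = +(97/3).
Reduce top mod 3: now compute (1/3).
Reached (1/3) = 1. Collecting the sign flips along the way, the symbol is +1.

1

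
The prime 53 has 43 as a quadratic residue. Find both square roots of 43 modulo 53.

19, 34

53 ≡ 1 (mod 4), so we find a root by search.
Trying successive values, 19² = 361 ≡ 43 (mod 53). The other root is 53 − 19 = 34.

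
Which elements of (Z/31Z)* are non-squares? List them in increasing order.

Square k = 1,…,15 (k and 31−k give the same square):
1²=1, 2²=4, 3²=9, 4²=16, 5²=25, 6²≡5, 7²≡18, 8²≡2, 9²≡19, 10²≡7, 11²≡28, 12²≡20, 13²≡14, 14²≡10, 15²≡8 (mod 31).
The residues are {1, 2, 4, 5, 7, 8, 9, 10, 14, 16, 18, 19, 20, 25, 28}; the non-residues are the remaining 15 nonzero classes.

3,6,11,12,13,15,17,21,22,23,24,26,27,29,30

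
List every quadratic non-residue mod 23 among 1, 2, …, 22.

5, 7, 10, 11, 14, 15, 17, 19, 20, 21, 22

Square k = 1,…,11 (k and 23−k give the same square):
1²=1, 2²=4, 3²=9, 4²=16, 5²≡2, 6²≡13, 7²≡3, 8²≡18, 9²≡12, 10²≡8, 11²≡6 (mod 23).
The residues are {1, 2, 3, 4, 6, 8, 9, 12, 13, 16, 18}; the non-residues are the remaining 11 nonzero classes.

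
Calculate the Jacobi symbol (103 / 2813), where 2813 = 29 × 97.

1

Reciprocity: 103 ≡ 3 and 2813 ≡ 1 (mod 4), so (103/2813) = +(2813/103).
Reduce top mod 103: now compute (32/103).
Pull out 2^5: since 103 ≡ 7 (mod 8), (2/103) = +1, so (2/103)^5 = +1.
Reached (1/103) = 1. Collecting the sign flips along the way, the symbol is +1.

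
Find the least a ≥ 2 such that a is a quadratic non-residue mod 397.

2

(2/397) = −1, so 2 is the smallest positive non-residue mod 397.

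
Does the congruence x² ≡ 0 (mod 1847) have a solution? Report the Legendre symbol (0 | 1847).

0

Top reduces to 0: gcd > 1, so the symbol is 0.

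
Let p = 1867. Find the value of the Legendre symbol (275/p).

Reciprocity: 275 ≡ 3 and 1867 ≡ 3 (mod 4), so (275/1867) = −(1867/275).
Reduce top mod 275: now compute (217/275).
Reciprocity: 217 ≡ 1 and 275 ≡ 3 (mod 4), so (217/275) = +(275/217).
Reduce top mod 217: now compute (58/217).
Pull out 2: since 217 ≡ 1 (mod 8), (2/217) = +1.
Reciprocity: 29 ≡ 1 and 217 ≡ 1 (mod 4), so (29/217) = +(217/29).
Reduce top mod 29: now compute (14/29).
Pull out 2: since 29 ≡ 5 (mod 8), (2/29) = -1.
Reciprocity: 7 ≡ 3 and 29 ≡ 1 (mod 4), so (7/29) = +(29/7).
Reduce top mod 7: now compute (1/7).
Reached (1/7) = 1. Collecting the sign flips along the way, the symbol is +1.

1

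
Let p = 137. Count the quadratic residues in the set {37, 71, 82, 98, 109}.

(37/137) = +1 → QR.
(71/137) = -1 → non-residue.
(82/137) = -1 → non-residue.
(98/137) = +1 → QR.
(109/137) = +1 → QR.
Total quadratic residues among the 5: 3.

3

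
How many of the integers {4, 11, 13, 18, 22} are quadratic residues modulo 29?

3

(4/29) = +1 → QR.
(11/29) = -1 → non-residue.
(13/29) = +1 → QR.
(18/29) = -1 → non-residue.
(22/29) = +1 → QR.
Total quadratic residues among the 5: 3.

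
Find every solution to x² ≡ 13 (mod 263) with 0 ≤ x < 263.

117, 146

Since 263 ≡ 3 (mod 4), a square root of 13 is 13^((263+1)/4) = 13^66 mod 263.
Repeated squaring: 13^2≡169, 13^4≡157, 13^8≡190, 13^16≡69, 13^32≡27, 13^64≡203 (mod 263).
13^66 = 13^(64+2) ≡ 117 (mod 263).
Check: 117² = 13689 ≡ 13 (mod 263). The two roots are 117 and 146.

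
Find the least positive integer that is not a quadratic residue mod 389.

(2/389) = −1, so 2 is the smallest positive non-residue mod 389.

2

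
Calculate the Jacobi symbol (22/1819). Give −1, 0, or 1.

1

Pull out 2: since 1819 ≡ 3 (mod 8), (2/1819) = -1.
Reciprocity: 11 ≡ 3 and 1819 ≡ 3 (mod 4), so (11/1819) = −(1819/11).
Reduce top mod 11: now compute (4/11).
Pull out 2^2: since 11 ≡ 3 (mod 8), (2/11) = -1, so (2/11)^2 = +1.
Reached (1/11) = 1. Collecting the sign flips along the way, the symbol is +1.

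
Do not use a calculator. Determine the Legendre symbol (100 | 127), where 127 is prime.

1

Euler's criterion: (100/127) ≡ 100^63 (mod 127).
100^2 ≡ 94 (mod 127)
100^4 ≡ 73 (mod 127)
100^8 ≡ 122 (mod 127)
100^16 ≡ 25 (mod 127)
100^32 ≡ 117 (mod 127)
100^63 = 100^(32+16+8+4+2+1) ≡ 1 (mod 127).
Result is 1, so (100/127) = 1.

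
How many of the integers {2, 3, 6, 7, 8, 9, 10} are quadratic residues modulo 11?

2

(2/11) = -1 → non-residue.
(3/11) = +1 → QR.
(6/11) = -1 → non-residue.
(7/11) = -1 → non-residue.
(8/11) = -1 → non-residue.
(9/11) = +1 → QR.
(10/11) = -1 → non-residue.
Total quadratic residues among the 7: 2.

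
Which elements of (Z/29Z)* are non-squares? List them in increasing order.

2,3,8,10,11,12,14,15,17,18,19,21,26,27

Square k = 1,…,14 (k and 29−k give the same square):
1²=1, 2²=4, 3²=9, 4²=16, 5²=25, 6²≡7, 7²≡20, 8²≡6, 9²≡23, 10²≡13, 11²≡5, 12²≡28, 13²≡24, 14²≡22 (mod 29).
The residues are {1, 4, 5, 6, 7, 9, 13, 16, 20, 22, 23, 24, 25, 28}; the non-residues are the remaining 14 nonzero classes.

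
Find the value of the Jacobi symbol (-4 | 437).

1

First reduce: -4 ≡ 433 (mod 437).
Reciprocity: 433 ≡ 1 and 437 ≡ 1 (mod 4), so (433/437) = +(437/433).
Reduce top mod 433: now compute (4/433).
Pull out 2^2: since 433 ≡ 1 (mod 8), (2/433) = +1, so (2/433)^2 = +1.
Reached (1/433) = 1. Collecting the sign flips along the way, the symbol is +1.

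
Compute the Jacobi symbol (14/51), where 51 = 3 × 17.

Pull out 2: since 51 ≡ 3 (mod 8), (2/51) = -1.
Reciprocity: 7 ≡ 3 and 51 ≡ 3 (mod 4), so (7/51) = −(51/7).
Reduce top mod 7: now compute (2/7).
Pull out 2: since 7 ≡ 7 (mod 8), (2/7) = +1.
Reached (1/7) = 1. Collecting the sign flips along the way, the symbol is +1.

1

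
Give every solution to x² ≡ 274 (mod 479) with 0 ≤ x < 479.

194, 285

Since 479 ≡ 3 (mod 4), a square root of 274 is 274^((479+1)/4) = 274^120 mod 479.
Repeated squaring: 274^2≡352, 274^4≡322, 274^8≡220, 274^16≡21, 274^32≡441, 274^64≡7 (mod 479).
274^120 = 274^(64+32+16+8) ≡ 194 (mod 479).
Check: 194² = 37636 ≡ 274 (mod 479). The two roots are 194 and 285.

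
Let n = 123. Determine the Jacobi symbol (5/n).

-1

Reciprocity: 5 ≡ 1 and 123 ≡ 3 (mod 4), so (5/123) = +(123/5).
Reduce top mod 5: now compute (3/5).
Reciprocity: 3 ≡ 3 and 5 ≡ 1 (mod 4), so (3/5) = +(5/3).
Reduce top mod 3: now compute (2/3).
Pull out 2: since 3 ≡ 3 (mod 8), (2/3) = -1.
Reached (1/3) = 1. Collecting the sign flips along the way, the symbol is -1.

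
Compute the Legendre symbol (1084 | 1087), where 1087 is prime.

Pull out 2^2: since 1087 ≡ 7 (mod 8), (2/1087) = +1, so (2/1087)^2 = +1.
Reciprocity: 271 ≡ 3 and 1087 ≡ 3 (mod 4), so (271/1087) = −(1087/271).
Reduce top mod 271: now compute (3/271).
Reciprocity: 3 ≡ 3 and 271 ≡ 3 (mod 4), so (3/271) = −(271/3).
Reduce top mod 3: now compute (1/3).
Reached (1/3) = 1. Collecting the sign flips along the way, the symbol is +1.

1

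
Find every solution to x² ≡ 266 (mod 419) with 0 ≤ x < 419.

162, 257

Since 419 ≡ 3 (mod 4), a square root of 266 is 266^((419+1)/4) = 266^105 mod 419.
Repeated squaring: 266^2≡364, 266^4≡92, 266^8≡84, 266^16≡352, 266^32≡299, 266^64≡154 (mod 419).
266^105 = 266^(64+32+8+1) ≡ 257 (mod 419).
Check: 257² = 66049 ≡ 266 (mod 419). The two roots are 162 and 257.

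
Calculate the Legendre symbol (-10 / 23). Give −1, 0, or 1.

1

First reduce: -10 ≡ 13 (mod 23).
Reciprocity: 13 ≡ 1 and 23 ≡ 3 (mod 4), so (13/23) = +(23/13).
Reduce top mod 13: now compute (10/13).
Pull out 2: since 13 ≡ 5 (mod 8), (2/13) = -1.
Reciprocity: 5 ≡ 1 and 13 ≡ 1 (mod 4), so (5/13) = +(13/5).
Reduce top mod 5: now compute (3/5).
Reciprocity: 3 ≡ 3 and 5 ≡ 1 (mod 4), so (3/5) = +(5/3).
Reduce top mod 3: now compute (2/3).
Pull out 2: since 3 ≡ 3 (mod 8), (2/3) = -1.
Reached (1/3) = 1. Collecting the sign flips along the way, the symbol is +1.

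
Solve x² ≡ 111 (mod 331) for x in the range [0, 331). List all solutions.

80, 251

Since 331 ≡ 3 (mod 4), a square root of 111 is 111^((331+1)/4) = 111^83 mod 331.
Repeated squaring: 111^2≡74, 111^4≡180, 111^8≡293, 111^16≡120, 111^32≡167, 111^64≡85 (mod 331).
111^83 = 111^(64+16+2+1) ≡ 80 (mod 331).
Check: 80² = 6400 ≡ 111 (mod 331). The two roots are 80 and 251.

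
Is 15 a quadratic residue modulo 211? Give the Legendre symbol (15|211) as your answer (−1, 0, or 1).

Reciprocity: 15 ≡ 3 and 211 ≡ 3 (mod 4), so (15/211) = −(211/15).
Reduce top mod 15: now compute (1/15).
Reached (1/15) = 1. Collecting the sign flips along the way, the symbol is -1.

-1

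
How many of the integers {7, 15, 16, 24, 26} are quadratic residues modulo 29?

(7/29) = +1 → QR.
(15/29) = -1 → non-residue.
(16/29) = +1 → QR.
(24/29) = +1 → QR.
(26/29) = -1 → non-residue.
Total quadratic residues among the 5: 3.

3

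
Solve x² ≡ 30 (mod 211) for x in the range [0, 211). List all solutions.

Since 211 ≡ 3 (mod 4), a square root of 30 is 30^((211+1)/4) = 30^53 mod 211.
Repeated squaring: 30^2≡56, 30^4≡182, 30^8≡208, 30^16≡9, 30^32≡81 (mod 211).
30^53 = 30^(32+16+4+1) ≡ 36 (mod 211).
Check: 36² = 1296 ≡ 30 (mod 211). The two roots are 36 and 175.

36, 175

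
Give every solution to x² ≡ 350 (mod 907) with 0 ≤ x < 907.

Since 907 ≡ 3 (mod 4), a square root of 350 is 350^((907+1)/4) = 350^227 mod 907.
Repeated squaring: 350^2≡55, 350^4≡304, 350^8≡809, 350^16≡534, 350^32≡358, 350^64≡277, 350^128≡541 (mod 907).
350^227 = 350^(128+64+32+2+1) ≡ 353 (mod 907).
Check: 353² = 124609 ≡ 350 (mod 907). The two roots are 353 and 554.

353, 554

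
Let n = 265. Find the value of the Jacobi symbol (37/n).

Reciprocity: 37 ≡ 1 and 265 ≡ 1 (mod 4), so (37/265) = +(265/37).
Reduce top mod 37: now compute (6/37).
Pull out 2: since 37 ≡ 5 (mod 8), (2/37) = -1.
Reciprocity: 3 ≡ 3 and 37 ≡ 1 (mod 4), so (3/37) = +(37/3).
Reduce top mod 3: now compute (1/3).
Reached (1/3) = 1. Collecting the sign flips along the way, the symbol is -1.

-1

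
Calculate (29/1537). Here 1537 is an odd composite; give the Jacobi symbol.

0

Reciprocity: 29 ≡ 1 and 1537 ≡ 1 (mod 4), so (29/1537) = +(1537/29).
Reduce top mod 29: now compute (0/29).
Top reduces to 0: gcd > 1, so the symbol is 0.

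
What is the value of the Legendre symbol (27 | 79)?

-1

Euler's criterion: (27/79) ≡ 27^39 (mod 79).
27^2 ≡ 18 (mod 79)
27^4 ≡ 8 (mod 79)
27^8 ≡ 64 (mod 79)
27^16 ≡ 67 (mod 79)
27^32 ≡ 65 (mod 79)
27^39 = 27^(32+4+2+1) ≡ 78 (mod 79).
Result is 78 ≡ −1, so (27/79) = −1.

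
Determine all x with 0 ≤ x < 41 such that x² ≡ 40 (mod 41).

9, 32

41 ≡ 1 (mod 4), so we find a root by search.
Trying successive values, 9² = 81 ≡ 40 (mod 41). The other root is 41 − 9 = 32.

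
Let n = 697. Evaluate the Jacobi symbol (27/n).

Reciprocity: 27 ≡ 3 and 697 ≡ 1 (mod 4), so (27/697) = +(697/27).
Reduce top mod 27: now compute (22/27).
Pull out 2: since 27 ≡ 3 (mod 8), (2/27) = -1.
Reciprocity: 11 ≡ 3 and 27 ≡ 3 (mod 4), so (11/27) = −(27/11).
Reduce top mod 11: now compute (5/11).
Reciprocity: 5 ≡ 1 and 11 ≡ 3 (mod 4), so (5/11) = +(11/5).
Reduce top mod 5: now compute (1/5).
Reached (1/5) = 1. Collecting the sign flips along the way, the symbol is +1.

1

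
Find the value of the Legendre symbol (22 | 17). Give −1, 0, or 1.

Euler's criterion: (22/17) ≡ 5^8 (mod 17).
5^2 ≡ 8 (mod 17)
5^4 ≡ 13 (mod 17)
5^8 ≡ 16 (mod 17)
5^8 = 5^(8) ≡ 16 (mod 17).
Result is 16 ≡ −1, so (22/17) = −1.

-1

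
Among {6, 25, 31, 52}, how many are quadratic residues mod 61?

2

(6/61) = -1 → non-residue.
(25/61) = +1 → QR.
(31/61) = -1 → non-residue.
(52/61) = +1 → QR.
Total quadratic residues among the 4: 2.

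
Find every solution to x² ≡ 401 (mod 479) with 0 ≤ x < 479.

165, 314

Since 479 ≡ 3 (mod 4), a square root of 401 is 401^((479+1)/4) = 401^120 mod 479.
Repeated squaring: 401^2≡336, 401^4≡331, 401^8≡349, 401^16≡135, 401^32≡23, 401^64≡50 (mod 479).
401^120 = 401^(64+32+16+8) ≡ 165 (mod 479).
Check: 165² = 27225 ≡ 401 (mod 479). The two roots are 165 and 314.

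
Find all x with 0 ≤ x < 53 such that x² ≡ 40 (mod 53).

26, 27

53 ≡ 1 (mod 4), so we find a root by search.
Trying successive values, 26² = 676 ≡ 40 (mod 53). The other root is 53 − 26 = 27.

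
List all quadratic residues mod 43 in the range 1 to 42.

1, 4, 6, 9, 10, 11, 13, 14, 15, 16, 17, 21, 23, 24, 25, 31, 35, 36, 38, 40, 41

Square k = 1,…,21 (k and 43−k give the same square):
1²=1, 2²=4, 3²=9, 4²=16, 5²=25, 6²=36, 7²≡6, 8²≡21, 9²≡38, 10²≡14, 11²≡35, 12²≡15, 13²≡40, 14²≡24, 15²≡10, 16²≡41, 17²≡31, 18²≡23, 19²≡17, 20²≡13, 21²≡11 (mod 43).
So the quadratic residues mod 43 are {1, 4, 6, 9, 10, 11, 13, 14, 15, 16, 17, 21, 23, 24, 25, 31, 35, 36, 38, 40, 41}.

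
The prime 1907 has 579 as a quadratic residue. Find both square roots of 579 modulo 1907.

604, 1303

Since 1907 ≡ 3 (mod 4), a square root of 579 is 579^((1907+1)/4) = 579^477 mod 1907.
Repeated squaring: 579^2≡1516, 579^4≡321, 579^8≡63, 579^16≡155, 579^32≡1141, 579^64≡1307, 579^128≡1484, 579^256≡1578 (mod 1907).
579^477 = 579^(256+128+64+16+8+4+1) ≡ 1303 (mod 1907).
Check: 1303² = 1697809 ≡ 579 (mod 1907). The two roots are 604 and 1303.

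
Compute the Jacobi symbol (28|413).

0

Pull out 2^2: since 413 ≡ 5 (mod 8), (2/413) = -1, so (2/413)^2 = +1.
Reciprocity: 7 ≡ 3 and 413 ≡ 1 (mod 4), so (7/413) = +(413/7).
Reduce top mod 7: now compute (0/7).
Top reduces to 0: gcd > 1, so the symbol is 0.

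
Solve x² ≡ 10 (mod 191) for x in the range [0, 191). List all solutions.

34, 157

Since 191 ≡ 3 (mod 4), a square root of 10 is 10^((191+1)/4) = 10^48 mod 191.
Repeated squaring: 10^2≡100, 10^4≡68, 10^8≡40, 10^16≡72, 10^32≡27 (mod 191).
10^48 = 10^(32+16) ≡ 34 (mod 191).
Check: 34² = 1156 ≡ 10 (mod 191). The two roots are 34 and 157.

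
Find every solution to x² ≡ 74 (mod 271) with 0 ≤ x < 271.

133, 138

Since 271 ≡ 3 (mod 4), a square root of 74 is 74^((271+1)/4) = 74^68 mod 271.
Repeated squaring: 74^2≡56, 74^4≡155, 74^8≡177, 74^16≡164, 74^32≡67, 74^64≡153 (mod 271).
74^68 = 74^(64+4) ≡ 138 (mod 271).
Check: 138² = 19044 ≡ 74 (mod 271). The two roots are 133 and 138.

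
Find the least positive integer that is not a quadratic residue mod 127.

(2/127) = +1, so 2 is a residue.
(3/127) = −1, so 3 is the smallest positive non-residue mod 127.

3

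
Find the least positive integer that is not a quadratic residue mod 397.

2

(2/397) = −1, so 2 is the smallest positive non-residue mod 397.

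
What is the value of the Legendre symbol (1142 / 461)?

Euler's criterion: (1142/461) ≡ 220^230 (mod 461).
220^2 ≡ 456 (mod 461)
220^4 ≡ 25 (mod 461)
220^8 ≡ 164 (mod 461)
220^16 ≡ 158 (mod 461)
220^32 ≡ 70 (mod 461)
220^64 ≡ 290 (mod 461)
220^128 ≡ 198 (mod 461)
220^230 = 220^(128+64+32+4+2) ≡ 460 (mod 461).
Result is 460 ≡ −1, so (1142/461) = −1.

-1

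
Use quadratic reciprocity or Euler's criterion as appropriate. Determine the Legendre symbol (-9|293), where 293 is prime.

First reduce: -9 ≡ 284 (mod 293).
Pull out 2^2: since 293 ≡ 5 (mod 8), (2/293) = -1, so (2/293)^2 = +1.
Reciprocity: 71 ≡ 3 and 293 ≡ 1 (mod 4), so (71/293) = +(293/71).
Reduce top mod 71: now compute (9/71).
Reciprocity: 9 ≡ 1 and 71 ≡ 3 (mod 4), so (9/71) = +(71/9).
Reduce top mod 9: now compute (8/9).
Pull out 2^3: since 9 ≡ 1 (mod 8), (2/9) = +1, so (2/9)^3 = +1.
Reached (1/9) = 1. Collecting the sign flips along the way, the symbol is +1.

1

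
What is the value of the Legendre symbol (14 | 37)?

-1

Pull out 2: since 37 ≡ 5 (mod 8), (2/37) = -1.
Reciprocity: 7 ≡ 3 and 37 ≡ 1 (mod 4), so (7/37) = +(37/7).
Reduce top mod 7: now compute (2/7).
Pull out 2: since 7 ≡ 7 (mod 8), (2/7) = +1.
Reached (1/7) = 1. Collecting the sign flips along the way, the symbol is -1.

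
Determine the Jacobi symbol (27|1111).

-1

Reciprocity: 27 ≡ 3 and 1111 ≡ 3 (mod 4), so (27/1111) = −(1111/27).
Reduce top mod 27: now compute (4/27).
Pull out 2^2: since 27 ≡ 3 (mod 8), (2/27) = -1, so (2/27)^2 = +1.
Reached (1/27) = 1. Collecting the sign flips along the way, the symbol is -1.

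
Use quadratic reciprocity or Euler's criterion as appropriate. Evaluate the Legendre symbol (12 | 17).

-1

Euler's criterion: (12/17) ≡ 12^8 (mod 17).
12^2 ≡ 8 (mod 17)
12^4 ≡ 13 (mod 17)
12^8 ≡ 16 (mod 17)
12^8 = 12^(8) ≡ 16 (mod 17).
Result is 16 ≡ −1, so (12/17) = −1.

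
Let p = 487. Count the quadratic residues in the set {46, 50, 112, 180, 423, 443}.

2

(46/487) = -1 → non-residue.
(50/487) = +1 → QR.
(112/487) = -1 → non-residue.
(180/487) = -1 → non-residue.
(423/487) = -1 → non-residue.
(443/487) = +1 → QR.
Total quadratic residues among the 6: 2.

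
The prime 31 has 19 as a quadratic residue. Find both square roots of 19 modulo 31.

Since 31 ≡ 3 (mod 4), a square root of 19 is 19^((31+1)/4) = 19^8 mod 31.
Repeated squaring: 19^2≡20, 19^4≡28, 19^8≡9 (mod 31).
19^8 = 19^(8) ≡ 9 (mod 31).
Check: 9² = 81 ≡ 19 (mod 31). The two roots are 9 and 22.

9, 22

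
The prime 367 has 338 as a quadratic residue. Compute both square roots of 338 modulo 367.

74, 293

Since 367 ≡ 3 (mod 4), a square root of 338 is 338^((367+1)/4) = 338^92 mod 367.
Repeated squaring: 338^2≡107, 338^4≡72, 338^8≡46, 338^16≡281, 338^32≡56, 338^64≡200 (mod 367).
338^92 = 338^(64+16+8+4) ≡ 74 (mod 367).
Check: 74² = 5476 ≡ 338 (mod 367). The two roots are 74 and 293.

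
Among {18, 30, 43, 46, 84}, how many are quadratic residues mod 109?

3

(18/109) = -1 → non-residue.
(30/109) = -1 → non-residue.
(43/109) = +1 → QR.
(46/109) = +1 → QR.
(84/109) = +1 → QR.
Total quadratic residues among the 5: 3.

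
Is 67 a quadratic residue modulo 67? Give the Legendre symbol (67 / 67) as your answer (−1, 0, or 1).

0

First reduce: 67 ≡ 0 (mod 67).
Top reduces to 0: gcd > 1, so the symbol is 0.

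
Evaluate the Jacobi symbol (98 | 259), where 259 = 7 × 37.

0

Pull out 2: since 259 ≡ 3 (mod 8), (2/259) = -1.
Reciprocity: 49 ≡ 1 and 259 ≡ 3 (mod 4), so (49/259) = +(259/49).
Reduce top mod 49: now compute (14/49).
Pull out 2: since 49 ≡ 1 (mod 8), (2/49) = +1.
Reciprocity: 7 ≡ 3 and 49 ≡ 1 (mod 4), so (7/49) = +(49/7).
Reduce top mod 7: now compute (0/7).
Top reduces to 0: gcd > 1, so the symbol is 0.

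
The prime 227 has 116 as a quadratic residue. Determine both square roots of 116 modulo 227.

32, 195

Since 227 ≡ 3 (mod 4), a square root of 116 is 116^((227+1)/4) = 116^57 mod 227.
Repeated squaring: 116^2≡63, 116^4≡110, 116^8≡69, 116^16≡221, 116^32≡36 (mod 227).
116^57 = 116^(32+16+8+1) ≡ 195 (mod 227).
Check: 195² = 38025 ≡ 116 (mod 227). The two roots are 32 and 195.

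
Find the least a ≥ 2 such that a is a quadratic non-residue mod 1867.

2

(2/1867) = −1, so 2 is the smallest positive non-residue mod 1867.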